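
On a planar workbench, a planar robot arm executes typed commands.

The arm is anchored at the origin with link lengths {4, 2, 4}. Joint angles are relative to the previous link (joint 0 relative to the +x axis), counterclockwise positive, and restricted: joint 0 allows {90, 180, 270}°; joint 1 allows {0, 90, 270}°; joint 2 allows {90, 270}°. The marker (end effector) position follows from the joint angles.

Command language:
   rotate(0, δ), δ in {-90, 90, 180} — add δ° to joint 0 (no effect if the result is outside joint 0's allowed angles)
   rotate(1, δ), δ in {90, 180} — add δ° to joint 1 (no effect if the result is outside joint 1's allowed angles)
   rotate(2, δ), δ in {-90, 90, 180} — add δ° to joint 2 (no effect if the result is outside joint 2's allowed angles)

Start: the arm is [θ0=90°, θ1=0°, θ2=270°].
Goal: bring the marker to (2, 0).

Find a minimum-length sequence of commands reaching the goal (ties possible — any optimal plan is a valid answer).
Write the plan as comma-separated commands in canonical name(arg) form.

rotate(1, 90), rotate(1, 180)

start: [θ0=90°, θ1=0°, θ2=270°]
step 1 (rotate(1, 90)): [θ0=90°, θ1=90°, θ2=270°]
step 2 (rotate(1, 180)): [θ0=90°, θ1=270°, θ2=270°]
shorter routes all fall short; 2 is best.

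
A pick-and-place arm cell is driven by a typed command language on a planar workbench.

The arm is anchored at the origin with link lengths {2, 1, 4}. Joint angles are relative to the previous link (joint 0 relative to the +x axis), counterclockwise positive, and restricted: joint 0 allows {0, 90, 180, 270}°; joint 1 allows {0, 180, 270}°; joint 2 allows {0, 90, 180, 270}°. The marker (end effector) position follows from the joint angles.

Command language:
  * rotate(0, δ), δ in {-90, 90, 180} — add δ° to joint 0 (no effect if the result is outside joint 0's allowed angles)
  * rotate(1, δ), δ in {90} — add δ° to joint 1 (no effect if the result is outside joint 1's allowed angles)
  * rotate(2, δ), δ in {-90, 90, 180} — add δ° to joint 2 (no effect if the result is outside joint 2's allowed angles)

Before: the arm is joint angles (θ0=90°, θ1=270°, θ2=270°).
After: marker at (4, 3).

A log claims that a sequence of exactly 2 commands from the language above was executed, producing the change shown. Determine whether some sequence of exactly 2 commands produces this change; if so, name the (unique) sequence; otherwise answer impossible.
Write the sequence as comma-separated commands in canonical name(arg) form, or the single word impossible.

rotate(1, 90), rotate(1, 90)

from: joint angles (θ0=90°, θ1=270°, θ2=270°)
t=1 rotate(1, 90) ⇒ joint angles (θ0=90°, θ1=0°, θ2=270°)
t=2 rotate(1, 90) ⇒ joint angles (θ0=90°, θ1=0°, θ2=270°)
all 49 alternatives checked — unique.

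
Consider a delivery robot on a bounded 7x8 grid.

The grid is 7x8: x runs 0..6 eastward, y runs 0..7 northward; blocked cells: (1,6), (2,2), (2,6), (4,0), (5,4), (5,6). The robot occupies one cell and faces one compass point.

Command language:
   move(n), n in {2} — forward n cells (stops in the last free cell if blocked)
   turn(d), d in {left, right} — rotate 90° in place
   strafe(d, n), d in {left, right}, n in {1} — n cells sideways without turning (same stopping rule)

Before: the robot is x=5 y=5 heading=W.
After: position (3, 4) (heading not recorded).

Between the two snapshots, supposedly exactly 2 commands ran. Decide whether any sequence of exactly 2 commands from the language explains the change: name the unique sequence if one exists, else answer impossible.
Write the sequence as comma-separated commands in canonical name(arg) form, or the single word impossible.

key: running strafe(left, 1) before move(2) would end elsewhere — order is forced
begin: x=5 y=5 heading=W
1. move(2) → x=3 y=5 heading=W
2. strafe(left, 1) → x=3 y=4 heading=W
no other 2-command option fits: unique.

move(2), strafe(left, 1)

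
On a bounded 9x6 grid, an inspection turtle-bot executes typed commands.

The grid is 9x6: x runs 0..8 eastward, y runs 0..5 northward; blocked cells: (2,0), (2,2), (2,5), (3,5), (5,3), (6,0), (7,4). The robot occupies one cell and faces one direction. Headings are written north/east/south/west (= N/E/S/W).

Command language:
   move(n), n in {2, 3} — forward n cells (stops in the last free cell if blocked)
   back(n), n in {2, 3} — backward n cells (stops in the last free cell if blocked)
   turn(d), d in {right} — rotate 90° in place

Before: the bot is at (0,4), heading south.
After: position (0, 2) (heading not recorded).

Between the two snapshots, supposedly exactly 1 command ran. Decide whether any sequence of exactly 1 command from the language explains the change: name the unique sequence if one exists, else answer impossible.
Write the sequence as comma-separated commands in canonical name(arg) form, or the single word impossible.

start: at (0,4), heading south
step 1 (move(2)): at (0,2), heading south
all 5 alternatives checked — unique.

move(2)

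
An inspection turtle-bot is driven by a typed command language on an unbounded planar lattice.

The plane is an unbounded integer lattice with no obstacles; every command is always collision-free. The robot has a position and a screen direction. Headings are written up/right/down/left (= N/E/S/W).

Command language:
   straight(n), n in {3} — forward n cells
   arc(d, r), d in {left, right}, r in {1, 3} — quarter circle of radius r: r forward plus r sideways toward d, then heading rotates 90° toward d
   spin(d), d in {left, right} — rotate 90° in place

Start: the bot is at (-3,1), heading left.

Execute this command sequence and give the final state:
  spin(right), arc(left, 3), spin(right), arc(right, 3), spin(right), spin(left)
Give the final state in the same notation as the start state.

at (-3,7), heading right

begin: at (-3,1), heading left
1. spin(right) → at (-3,1), heading up
2. arc(left, 3) → at (-6,4), heading left
3. spin(right) → at (-6,4), heading up
4. arc(right, 3) → at (-3,7), heading right
5. spin(right) → at (-3,7), heading down
6. spin(left) → at (-3,7), heading right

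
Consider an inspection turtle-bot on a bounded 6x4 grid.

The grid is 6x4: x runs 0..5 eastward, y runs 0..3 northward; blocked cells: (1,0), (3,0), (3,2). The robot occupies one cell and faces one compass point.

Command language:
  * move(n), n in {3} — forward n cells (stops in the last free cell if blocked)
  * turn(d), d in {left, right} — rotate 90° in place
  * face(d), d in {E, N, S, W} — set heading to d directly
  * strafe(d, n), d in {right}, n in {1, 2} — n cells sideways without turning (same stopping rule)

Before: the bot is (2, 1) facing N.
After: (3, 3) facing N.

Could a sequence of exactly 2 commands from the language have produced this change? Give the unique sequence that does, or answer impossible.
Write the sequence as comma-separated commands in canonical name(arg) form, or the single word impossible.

move(3), strafe(right, 1)

key: heading stays N — no command in the sequence turns
start: (2, 1) facing N
t=1 move(3) ⇒ (2, 3) facing N
t=2 strafe(right, 1) ⇒ (3, 3) facing N
uniquely the one of 81 2-step routes that fits.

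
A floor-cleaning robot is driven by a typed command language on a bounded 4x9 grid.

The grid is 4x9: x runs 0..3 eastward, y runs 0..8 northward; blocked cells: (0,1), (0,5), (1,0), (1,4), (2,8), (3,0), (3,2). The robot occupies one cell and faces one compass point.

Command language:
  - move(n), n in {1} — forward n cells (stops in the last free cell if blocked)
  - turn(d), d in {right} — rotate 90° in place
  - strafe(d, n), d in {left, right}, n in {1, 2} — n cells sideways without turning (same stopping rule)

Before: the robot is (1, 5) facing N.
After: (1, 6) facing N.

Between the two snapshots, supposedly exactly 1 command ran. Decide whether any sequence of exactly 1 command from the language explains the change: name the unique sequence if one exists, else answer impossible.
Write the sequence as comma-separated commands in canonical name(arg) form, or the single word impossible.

move(1)

key: heading stays N — the single command does not turn
initial: (1, 5) facing N
step 1 (move(1)): (1, 6) facing N
all 6 alternatives checked — unique.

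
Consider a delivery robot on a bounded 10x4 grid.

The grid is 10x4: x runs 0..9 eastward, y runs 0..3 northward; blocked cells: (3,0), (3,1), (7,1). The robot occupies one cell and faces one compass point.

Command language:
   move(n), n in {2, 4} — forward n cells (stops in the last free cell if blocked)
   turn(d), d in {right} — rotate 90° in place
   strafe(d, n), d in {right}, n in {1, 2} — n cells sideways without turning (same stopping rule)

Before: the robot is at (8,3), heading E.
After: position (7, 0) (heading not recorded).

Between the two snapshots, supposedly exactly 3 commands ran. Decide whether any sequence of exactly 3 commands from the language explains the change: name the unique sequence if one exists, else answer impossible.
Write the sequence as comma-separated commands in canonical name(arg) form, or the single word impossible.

turn(right), move(4), strafe(right, 1)

key: running strafe(right, 1) before turn(right) would end elsewhere — order is forced
start: at (8,3), heading E
step 1 (turn(right)): at (8,3), heading S
step 2 (move(4)): at (8,0), heading S
step 3 (strafe(right, 1)): at (7,0), heading S
no rival 3-sequence matches.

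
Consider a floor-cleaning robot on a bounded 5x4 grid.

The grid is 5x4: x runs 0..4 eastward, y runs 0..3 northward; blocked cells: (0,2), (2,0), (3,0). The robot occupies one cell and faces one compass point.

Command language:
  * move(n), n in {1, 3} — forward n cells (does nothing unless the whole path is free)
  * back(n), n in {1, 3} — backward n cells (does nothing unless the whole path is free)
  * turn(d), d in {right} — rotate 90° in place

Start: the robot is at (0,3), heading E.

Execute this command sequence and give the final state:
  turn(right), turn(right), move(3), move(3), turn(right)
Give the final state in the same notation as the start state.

at (0,3), heading N

from: at (0,3), heading E
[1] after turn(right): at (0,3), heading S
[2] after turn(right): at (0,3), heading W
[3] after move(3): at (0,3), heading W
[4] after move(3): at (0,3), heading W
[5] after turn(right): at (0,3), heading N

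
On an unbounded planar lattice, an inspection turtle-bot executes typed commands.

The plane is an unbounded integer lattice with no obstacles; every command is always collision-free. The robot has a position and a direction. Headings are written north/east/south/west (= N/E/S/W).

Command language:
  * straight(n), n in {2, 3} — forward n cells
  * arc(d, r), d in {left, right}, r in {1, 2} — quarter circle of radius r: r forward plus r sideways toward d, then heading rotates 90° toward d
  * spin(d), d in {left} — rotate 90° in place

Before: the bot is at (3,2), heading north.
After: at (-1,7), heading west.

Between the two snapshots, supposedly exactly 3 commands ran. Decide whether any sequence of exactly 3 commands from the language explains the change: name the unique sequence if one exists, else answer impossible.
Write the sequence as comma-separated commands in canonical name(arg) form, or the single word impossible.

key: cell and facing (now W) both changed — the 3 commands mix motion and turning
from: at (3,2), heading north
1. straight(3) → at (3,5), heading north
2. arc(left, 2) → at (1,7), heading west
3. straight(2) → at (-1,7), heading west
all 343 alternatives checked — unique.

straight(3), arc(left, 2), straight(2)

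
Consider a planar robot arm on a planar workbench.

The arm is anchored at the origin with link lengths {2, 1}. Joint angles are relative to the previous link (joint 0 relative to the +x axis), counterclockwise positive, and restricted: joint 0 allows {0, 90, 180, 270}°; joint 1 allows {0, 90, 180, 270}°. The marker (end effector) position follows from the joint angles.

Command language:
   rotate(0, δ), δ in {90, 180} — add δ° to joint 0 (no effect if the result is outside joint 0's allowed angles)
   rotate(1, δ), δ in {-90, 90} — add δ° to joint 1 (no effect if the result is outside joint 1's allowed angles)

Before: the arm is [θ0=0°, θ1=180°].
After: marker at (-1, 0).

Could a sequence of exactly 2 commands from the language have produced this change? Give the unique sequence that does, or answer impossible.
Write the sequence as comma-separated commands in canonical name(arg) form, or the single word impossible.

rotate(0, 90), rotate(0, 90)

start: [θ0=0°, θ1=180°]
1. rotate(0, 90) → [θ0=90°, θ1=180°]
2. rotate(0, 90) → [θ0=180°, θ1=180°]
no rival 2-sequence matches.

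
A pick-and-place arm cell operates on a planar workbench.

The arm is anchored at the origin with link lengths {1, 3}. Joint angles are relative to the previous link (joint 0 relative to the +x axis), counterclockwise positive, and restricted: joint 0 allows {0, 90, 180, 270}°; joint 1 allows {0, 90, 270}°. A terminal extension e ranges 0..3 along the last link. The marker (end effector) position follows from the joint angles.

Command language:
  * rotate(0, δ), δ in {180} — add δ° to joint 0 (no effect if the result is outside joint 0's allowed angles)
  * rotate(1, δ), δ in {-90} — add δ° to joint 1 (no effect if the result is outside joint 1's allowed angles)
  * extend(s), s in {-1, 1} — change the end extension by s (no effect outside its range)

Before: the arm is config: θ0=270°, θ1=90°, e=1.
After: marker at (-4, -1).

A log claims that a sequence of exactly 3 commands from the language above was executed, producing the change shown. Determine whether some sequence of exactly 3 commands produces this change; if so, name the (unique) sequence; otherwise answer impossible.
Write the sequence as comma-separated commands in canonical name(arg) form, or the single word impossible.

t0: config: θ0=270°, θ1=90°, e=1
[1] after rotate(1, -90): config: θ0=270°, θ1=0°, e=1
[2] after rotate(1, -90): config: θ0=270°, θ1=270°, e=1
[3] after rotate(1, -90): config: θ0=270°, θ1=270°, e=1
no other 3-command option fits: unique.

rotate(1, -90), rotate(1, -90), rotate(1, -90)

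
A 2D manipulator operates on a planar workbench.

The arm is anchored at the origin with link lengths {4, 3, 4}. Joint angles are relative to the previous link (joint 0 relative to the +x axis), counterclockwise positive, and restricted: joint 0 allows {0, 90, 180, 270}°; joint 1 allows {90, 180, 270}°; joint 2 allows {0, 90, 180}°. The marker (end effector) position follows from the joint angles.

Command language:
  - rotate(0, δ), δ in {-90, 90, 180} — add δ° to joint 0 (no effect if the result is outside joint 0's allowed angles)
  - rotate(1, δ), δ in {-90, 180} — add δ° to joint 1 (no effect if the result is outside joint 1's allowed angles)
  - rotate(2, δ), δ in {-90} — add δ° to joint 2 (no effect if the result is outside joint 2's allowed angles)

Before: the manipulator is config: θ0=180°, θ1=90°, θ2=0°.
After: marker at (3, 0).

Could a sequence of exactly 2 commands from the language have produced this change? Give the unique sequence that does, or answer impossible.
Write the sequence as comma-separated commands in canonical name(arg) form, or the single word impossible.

key: order matters: swapping rotate(1, 180) and rotate(1, -90) lands elsewhere
start: config: θ0=180°, θ1=90°, θ2=0°
t=1 rotate(1, 180) ⇒ config: θ0=180°, θ1=270°, θ2=0°
t=2 rotate(1, -90) ⇒ config: θ0=180°, θ1=180°, θ2=0°
no other 2-command option fits: unique.

rotate(1, 180), rotate(1, -90)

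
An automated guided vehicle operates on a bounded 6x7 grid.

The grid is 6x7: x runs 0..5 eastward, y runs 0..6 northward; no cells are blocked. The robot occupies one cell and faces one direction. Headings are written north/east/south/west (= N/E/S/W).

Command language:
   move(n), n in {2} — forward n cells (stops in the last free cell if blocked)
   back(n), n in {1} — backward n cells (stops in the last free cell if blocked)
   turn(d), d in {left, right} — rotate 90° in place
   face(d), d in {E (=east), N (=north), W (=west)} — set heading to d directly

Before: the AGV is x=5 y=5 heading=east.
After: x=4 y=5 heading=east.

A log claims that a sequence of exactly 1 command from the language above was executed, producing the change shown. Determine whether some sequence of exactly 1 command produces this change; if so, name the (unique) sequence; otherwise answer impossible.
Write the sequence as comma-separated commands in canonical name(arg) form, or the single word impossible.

back(1)

key: heading stays E — the single command does not turn
begin: x=5 y=5 heading=east
t=1 back(1) ⇒ x=4 y=5 heading=east
all 7 alternatives checked — unique.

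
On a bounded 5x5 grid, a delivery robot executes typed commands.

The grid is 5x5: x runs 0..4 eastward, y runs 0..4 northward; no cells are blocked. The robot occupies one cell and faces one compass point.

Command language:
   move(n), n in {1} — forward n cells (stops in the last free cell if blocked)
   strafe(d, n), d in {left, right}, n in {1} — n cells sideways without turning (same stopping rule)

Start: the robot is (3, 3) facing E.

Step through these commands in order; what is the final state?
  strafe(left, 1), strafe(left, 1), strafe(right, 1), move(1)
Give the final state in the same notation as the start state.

(4, 3) facing E

t0: (3, 3) facing E
1. strafe(left, 1) → (3, 4) facing E
2. strafe(left, 1) → (3, 4) facing E
3. strafe(right, 1) → (3, 3) facing E
4. move(1) → (4, 3) facing E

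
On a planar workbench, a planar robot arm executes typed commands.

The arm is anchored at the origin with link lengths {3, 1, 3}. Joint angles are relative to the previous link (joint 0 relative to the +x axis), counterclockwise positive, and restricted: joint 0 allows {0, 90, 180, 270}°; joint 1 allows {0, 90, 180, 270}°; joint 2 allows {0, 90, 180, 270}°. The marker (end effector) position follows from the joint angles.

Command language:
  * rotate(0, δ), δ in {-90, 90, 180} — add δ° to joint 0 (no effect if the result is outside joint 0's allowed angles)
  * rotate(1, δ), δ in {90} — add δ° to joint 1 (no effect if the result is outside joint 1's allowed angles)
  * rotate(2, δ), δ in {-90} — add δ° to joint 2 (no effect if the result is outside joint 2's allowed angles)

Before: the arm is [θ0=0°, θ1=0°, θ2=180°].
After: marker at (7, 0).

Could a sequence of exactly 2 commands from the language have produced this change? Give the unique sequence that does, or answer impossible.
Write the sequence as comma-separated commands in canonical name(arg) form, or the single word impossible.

t0: [θ0=0°, θ1=0°, θ2=180°]
t=1 rotate(2, -90) ⇒ [θ0=0°, θ1=0°, θ2=90°]
t=2 rotate(2, -90) ⇒ [θ0=0°, θ1=0°, θ2=0°]
no rival 2-sequence matches.

rotate(2, -90), rotate(2, -90)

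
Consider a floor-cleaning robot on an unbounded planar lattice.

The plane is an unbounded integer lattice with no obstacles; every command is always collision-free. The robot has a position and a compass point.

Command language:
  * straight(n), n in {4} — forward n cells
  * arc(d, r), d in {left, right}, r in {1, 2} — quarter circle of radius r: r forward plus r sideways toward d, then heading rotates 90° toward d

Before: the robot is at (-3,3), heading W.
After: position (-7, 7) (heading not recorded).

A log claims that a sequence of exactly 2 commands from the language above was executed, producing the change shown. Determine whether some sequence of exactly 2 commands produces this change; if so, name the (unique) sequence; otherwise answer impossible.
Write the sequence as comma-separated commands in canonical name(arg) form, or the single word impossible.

arc(right, 2), arc(left, 2)

key: order matters: swapping arc(right, 2) and arc(left, 2) lands elsewhere
begin: at (-3,3), heading W
[1] after arc(right, 2): at (-5,5), heading N
[2] after arc(left, 2): at (-7,7), heading W
no other 2-command option fits: unique.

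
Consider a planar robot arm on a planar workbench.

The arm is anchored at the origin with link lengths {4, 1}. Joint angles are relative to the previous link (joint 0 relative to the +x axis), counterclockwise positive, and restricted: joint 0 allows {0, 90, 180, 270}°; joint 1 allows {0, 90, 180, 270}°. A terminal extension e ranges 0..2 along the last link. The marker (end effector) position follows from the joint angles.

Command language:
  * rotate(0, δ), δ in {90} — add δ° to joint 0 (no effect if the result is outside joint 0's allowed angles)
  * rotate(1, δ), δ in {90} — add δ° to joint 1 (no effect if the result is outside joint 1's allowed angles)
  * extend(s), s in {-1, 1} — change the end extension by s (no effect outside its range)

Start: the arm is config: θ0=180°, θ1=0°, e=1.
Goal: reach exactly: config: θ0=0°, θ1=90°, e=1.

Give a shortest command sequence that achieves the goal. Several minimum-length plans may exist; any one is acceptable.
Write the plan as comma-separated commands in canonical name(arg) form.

t0: config: θ0=180°, θ1=0°, e=1
t=1 rotate(0, 90) ⇒ config: θ0=270°, θ1=0°, e=1
t=2 rotate(0, 90) ⇒ config: θ0=0°, θ1=0°, e=1
t=3 rotate(1, 90) ⇒ config: θ0=0°, θ1=90°, e=1
shorter routes all fall short; 3 is best.

rotate(0, 90), rotate(0, 90), rotate(1, 90)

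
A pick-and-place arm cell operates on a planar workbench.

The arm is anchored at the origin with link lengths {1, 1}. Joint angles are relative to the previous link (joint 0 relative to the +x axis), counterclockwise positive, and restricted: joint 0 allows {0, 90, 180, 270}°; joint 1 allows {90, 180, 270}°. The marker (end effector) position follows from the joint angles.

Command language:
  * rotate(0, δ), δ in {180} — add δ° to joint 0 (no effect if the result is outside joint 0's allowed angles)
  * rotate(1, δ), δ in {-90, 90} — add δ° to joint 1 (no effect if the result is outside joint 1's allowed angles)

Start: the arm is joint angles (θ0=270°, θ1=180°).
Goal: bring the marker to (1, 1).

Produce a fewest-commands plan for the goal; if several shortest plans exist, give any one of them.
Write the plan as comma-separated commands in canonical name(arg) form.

rotate(1, 90), rotate(0, 180)

begin: joint angles (θ0=270°, θ1=180°)
[1] after rotate(1, 90): joint angles (θ0=270°, θ1=270°)
[2] after rotate(0, 180): joint angles (θ0=90°, θ1=270°)
minimal: 2 command(s), checked below 2.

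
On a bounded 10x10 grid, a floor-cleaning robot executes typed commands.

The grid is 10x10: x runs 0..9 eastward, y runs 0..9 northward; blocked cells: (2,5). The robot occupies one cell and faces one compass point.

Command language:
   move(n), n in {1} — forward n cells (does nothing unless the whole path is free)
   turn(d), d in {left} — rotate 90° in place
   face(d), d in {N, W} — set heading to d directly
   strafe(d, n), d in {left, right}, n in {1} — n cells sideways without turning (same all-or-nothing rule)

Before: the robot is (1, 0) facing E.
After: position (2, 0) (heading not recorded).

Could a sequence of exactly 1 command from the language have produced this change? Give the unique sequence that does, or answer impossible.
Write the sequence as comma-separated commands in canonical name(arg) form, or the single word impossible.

move(1)

start: (1, 0) facing E
1. move(1) → (2, 0) facing E
no rival 1-sequence matches.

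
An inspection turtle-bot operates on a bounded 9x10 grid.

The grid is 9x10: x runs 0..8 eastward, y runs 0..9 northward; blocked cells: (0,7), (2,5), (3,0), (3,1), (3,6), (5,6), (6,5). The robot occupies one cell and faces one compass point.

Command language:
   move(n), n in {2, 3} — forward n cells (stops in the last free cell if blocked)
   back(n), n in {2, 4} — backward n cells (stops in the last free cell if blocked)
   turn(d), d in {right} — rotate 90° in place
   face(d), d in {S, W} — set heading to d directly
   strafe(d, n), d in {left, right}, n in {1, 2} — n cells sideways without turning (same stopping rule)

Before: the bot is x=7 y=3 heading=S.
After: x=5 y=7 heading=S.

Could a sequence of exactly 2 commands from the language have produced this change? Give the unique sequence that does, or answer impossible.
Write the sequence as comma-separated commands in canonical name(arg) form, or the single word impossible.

key: running strafe(right, 2) before back(4) would end elsewhere — order is forced
from: x=7 y=3 heading=S
1. back(4) → x=7 y=7 heading=S
2. strafe(right, 2) → x=5 y=7 heading=S
no rival 2-sequence matches.

back(4), strafe(right, 2)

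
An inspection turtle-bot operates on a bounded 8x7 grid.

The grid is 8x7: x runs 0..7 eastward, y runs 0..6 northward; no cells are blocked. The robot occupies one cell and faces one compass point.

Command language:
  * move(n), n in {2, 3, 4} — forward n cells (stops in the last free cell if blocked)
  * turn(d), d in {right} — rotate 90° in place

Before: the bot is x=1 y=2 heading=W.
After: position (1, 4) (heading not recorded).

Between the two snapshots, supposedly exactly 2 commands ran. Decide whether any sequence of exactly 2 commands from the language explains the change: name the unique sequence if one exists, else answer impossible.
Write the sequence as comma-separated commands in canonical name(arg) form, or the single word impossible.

key: order matters: swapping turn(right) and move(2) lands elsewhere
t0: x=1 y=2 heading=W
[1] after turn(right): x=1 y=2 heading=N
[2] after move(2): x=1 y=4 heading=N
no other 2-command option fits: unique.

turn(right), move(2)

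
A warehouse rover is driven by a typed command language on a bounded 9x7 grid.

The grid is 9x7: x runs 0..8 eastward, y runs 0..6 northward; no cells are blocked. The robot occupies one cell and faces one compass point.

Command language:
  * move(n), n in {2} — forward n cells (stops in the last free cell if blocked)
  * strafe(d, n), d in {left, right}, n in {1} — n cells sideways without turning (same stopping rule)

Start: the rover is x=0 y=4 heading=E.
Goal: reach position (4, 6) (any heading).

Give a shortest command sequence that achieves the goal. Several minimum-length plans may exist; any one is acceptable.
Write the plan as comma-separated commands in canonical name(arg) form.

move(2), move(2), strafe(left, 1), strafe(left, 1)

t0: x=0 y=4 heading=E
step 1 (move(2)): x=2 y=4 heading=E
step 2 (move(2)): x=4 y=4 heading=E
step 3 (strafe(left, 1)): x=4 y=5 heading=E
step 4 (strafe(left, 1)): x=4 y=6 heading=E
shorter routes all fall short; 4 is best.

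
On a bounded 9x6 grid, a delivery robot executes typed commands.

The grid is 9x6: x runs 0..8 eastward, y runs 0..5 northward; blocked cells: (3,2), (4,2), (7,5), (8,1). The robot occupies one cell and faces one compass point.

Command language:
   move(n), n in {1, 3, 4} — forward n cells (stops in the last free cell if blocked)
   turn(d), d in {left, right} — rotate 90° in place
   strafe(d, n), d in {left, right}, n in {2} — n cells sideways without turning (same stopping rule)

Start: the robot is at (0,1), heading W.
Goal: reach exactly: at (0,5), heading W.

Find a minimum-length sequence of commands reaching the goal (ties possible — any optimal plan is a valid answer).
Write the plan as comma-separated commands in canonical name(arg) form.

strafe(right, 2), strafe(right, 2)

start: at (0,1), heading W
1. strafe(right, 2) → at (0,3), heading W
2. strafe(right, 2) → at (0,5), heading W
nothing shorter than 2 reaches the goal.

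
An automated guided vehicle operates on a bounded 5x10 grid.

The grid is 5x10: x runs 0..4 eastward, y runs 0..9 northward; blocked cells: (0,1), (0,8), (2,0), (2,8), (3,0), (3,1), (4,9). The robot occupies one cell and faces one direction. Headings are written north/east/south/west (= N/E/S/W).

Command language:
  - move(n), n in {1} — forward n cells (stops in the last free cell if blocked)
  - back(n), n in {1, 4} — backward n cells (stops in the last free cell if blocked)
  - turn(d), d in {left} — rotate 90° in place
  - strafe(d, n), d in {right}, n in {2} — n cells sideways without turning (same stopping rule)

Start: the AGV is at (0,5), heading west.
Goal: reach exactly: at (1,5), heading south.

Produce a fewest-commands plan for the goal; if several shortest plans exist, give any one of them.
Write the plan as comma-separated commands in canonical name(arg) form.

begin: at (0,5), heading west
step 1 (back(1)): at (1,5), heading west
step 2 (turn(left)): at (1,5), heading south
no 1-step plan works, so 2 is optimal.

back(1), turn(left)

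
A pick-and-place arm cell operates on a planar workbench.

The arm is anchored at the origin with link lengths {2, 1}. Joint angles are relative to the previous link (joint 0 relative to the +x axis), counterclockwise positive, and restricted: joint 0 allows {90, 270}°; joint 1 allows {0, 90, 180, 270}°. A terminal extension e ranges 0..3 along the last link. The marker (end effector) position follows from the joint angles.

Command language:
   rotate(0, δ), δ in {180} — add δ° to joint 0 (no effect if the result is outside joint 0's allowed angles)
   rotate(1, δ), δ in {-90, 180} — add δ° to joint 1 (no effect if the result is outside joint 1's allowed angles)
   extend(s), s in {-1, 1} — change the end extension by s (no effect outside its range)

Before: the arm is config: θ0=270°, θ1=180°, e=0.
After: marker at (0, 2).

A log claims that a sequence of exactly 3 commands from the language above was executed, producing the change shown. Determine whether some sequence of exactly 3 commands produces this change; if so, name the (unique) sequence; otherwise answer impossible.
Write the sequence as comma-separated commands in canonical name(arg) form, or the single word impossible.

extend(1), extend(1), extend(1)

from: config: θ0=270°, θ1=180°, e=0
1. extend(1) → config: θ0=270°, θ1=180°, e=1
2. extend(1) → config: θ0=270°, θ1=180°, e=2
3. extend(1) → config: θ0=270°, θ1=180°, e=3
uniquely the one of 125 3-step routes that fits.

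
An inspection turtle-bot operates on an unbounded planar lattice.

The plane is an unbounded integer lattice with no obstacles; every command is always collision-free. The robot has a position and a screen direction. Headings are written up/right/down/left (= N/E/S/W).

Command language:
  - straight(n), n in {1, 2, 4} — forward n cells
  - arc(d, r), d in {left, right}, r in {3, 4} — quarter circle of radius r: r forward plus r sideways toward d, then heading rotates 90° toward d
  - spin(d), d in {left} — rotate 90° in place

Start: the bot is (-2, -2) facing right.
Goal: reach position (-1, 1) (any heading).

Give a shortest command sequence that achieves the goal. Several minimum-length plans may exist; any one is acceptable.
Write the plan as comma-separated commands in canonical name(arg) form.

arc(left, 3), spin(left), straight(2)

t0: (-2, -2) facing right
step 1 (arc(left, 3)): (1, 1) facing up
step 2 (spin(left)): (1, 1) facing left
step 3 (straight(2)): (-1, 1) facing left
shorter routes all fall short; 3 is best.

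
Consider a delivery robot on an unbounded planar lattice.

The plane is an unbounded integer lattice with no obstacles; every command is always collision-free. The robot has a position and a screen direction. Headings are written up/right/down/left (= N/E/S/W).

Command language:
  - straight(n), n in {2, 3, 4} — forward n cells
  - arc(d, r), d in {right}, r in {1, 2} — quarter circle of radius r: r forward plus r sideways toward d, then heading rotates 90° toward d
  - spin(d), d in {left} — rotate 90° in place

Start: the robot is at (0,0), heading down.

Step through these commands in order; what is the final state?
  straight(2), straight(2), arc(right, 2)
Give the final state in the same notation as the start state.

at (-2,-6), heading left

initial: at (0,0), heading down
t=1 straight(2) ⇒ at (0,-2), heading down
t=2 straight(2) ⇒ at (0,-4), heading down
t=3 arc(right, 2) ⇒ at (-2,-6), heading left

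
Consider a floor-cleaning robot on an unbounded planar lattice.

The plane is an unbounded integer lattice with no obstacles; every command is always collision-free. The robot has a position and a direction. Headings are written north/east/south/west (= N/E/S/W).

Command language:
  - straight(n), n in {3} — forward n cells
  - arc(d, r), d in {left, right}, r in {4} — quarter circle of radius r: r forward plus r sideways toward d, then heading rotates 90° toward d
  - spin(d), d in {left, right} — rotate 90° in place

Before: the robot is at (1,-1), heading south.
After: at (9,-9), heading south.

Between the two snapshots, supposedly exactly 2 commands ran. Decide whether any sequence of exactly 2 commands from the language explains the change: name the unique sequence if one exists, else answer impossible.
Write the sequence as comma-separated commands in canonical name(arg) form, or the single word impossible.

arc(left, 4), arc(right, 4)

key: running arc(right, 4) before arc(left, 4) would end elsewhere — order is forced
begin: at (1,-1), heading south
step 1 (arc(left, 4)): at (5,-5), heading east
step 2 (arc(right, 4)): at (9,-9), heading south
no rival 2-sequence matches.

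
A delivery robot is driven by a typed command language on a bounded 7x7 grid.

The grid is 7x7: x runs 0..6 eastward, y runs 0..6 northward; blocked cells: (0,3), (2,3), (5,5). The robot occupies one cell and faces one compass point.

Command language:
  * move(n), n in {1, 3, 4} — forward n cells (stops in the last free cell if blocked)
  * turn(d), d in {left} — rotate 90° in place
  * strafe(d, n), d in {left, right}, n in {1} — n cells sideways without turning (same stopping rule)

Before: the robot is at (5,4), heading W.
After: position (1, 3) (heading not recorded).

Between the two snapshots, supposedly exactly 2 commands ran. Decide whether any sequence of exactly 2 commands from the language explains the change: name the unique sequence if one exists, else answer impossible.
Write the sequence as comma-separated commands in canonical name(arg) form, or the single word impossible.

key: order matters: swapping move(4) and strafe(left, 1) lands elsewhere
t0: at (5,4), heading W
t=1 move(4) ⇒ at (1,4), heading W
t=2 strafe(left, 1) ⇒ at (1,3), heading W
all 36 alternatives checked — unique.

move(4), strafe(left, 1)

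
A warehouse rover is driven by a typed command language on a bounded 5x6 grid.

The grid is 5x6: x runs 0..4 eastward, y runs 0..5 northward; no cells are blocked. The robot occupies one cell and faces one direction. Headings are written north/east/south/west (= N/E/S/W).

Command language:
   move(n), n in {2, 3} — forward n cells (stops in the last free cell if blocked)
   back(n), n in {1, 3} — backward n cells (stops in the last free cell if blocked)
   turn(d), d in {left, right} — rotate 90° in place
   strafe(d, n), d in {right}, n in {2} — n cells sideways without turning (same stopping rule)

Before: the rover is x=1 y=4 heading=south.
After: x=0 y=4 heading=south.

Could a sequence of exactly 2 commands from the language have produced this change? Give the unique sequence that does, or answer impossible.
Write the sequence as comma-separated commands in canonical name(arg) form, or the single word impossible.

key: the first strafe(right, 2) runs into the grid edge before its full distance
start: x=1 y=4 heading=south
t=1 strafe(right, 2) ⇒ x=0 y=4 heading=south
t=2 strafe(right, 2) ⇒ x=0 y=4 heading=south
uniquely the one of 49 2-step routes that fits.

strafe(right, 2), strafe(right, 2)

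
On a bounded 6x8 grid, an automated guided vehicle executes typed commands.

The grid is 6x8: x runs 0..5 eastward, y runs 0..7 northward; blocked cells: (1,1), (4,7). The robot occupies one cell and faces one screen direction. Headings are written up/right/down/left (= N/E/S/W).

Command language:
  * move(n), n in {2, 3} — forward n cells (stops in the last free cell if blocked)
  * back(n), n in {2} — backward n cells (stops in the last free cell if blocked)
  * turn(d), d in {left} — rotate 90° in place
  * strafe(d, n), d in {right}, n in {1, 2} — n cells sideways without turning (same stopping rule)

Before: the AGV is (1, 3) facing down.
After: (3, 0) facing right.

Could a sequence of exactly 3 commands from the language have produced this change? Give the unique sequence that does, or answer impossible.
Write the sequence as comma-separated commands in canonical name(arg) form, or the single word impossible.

impossible

all 216 sequences checked — none match.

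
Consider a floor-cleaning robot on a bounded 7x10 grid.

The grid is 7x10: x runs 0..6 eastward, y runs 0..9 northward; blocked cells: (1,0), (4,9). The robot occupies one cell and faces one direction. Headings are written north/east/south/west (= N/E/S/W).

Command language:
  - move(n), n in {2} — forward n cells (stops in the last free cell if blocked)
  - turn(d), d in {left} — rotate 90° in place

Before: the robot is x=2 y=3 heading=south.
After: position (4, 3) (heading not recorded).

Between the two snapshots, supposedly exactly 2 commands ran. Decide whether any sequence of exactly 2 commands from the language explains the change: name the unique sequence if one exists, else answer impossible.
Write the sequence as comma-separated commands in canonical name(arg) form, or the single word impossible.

turn(left), move(2)

key: running move(2) before turn(left) would end elsewhere — order is forced
t0: x=2 y=3 heading=south
t=1 turn(left) ⇒ x=2 y=3 heading=east
t=2 move(2) ⇒ x=4 y=3 heading=east
all 4 alternatives checked — unique.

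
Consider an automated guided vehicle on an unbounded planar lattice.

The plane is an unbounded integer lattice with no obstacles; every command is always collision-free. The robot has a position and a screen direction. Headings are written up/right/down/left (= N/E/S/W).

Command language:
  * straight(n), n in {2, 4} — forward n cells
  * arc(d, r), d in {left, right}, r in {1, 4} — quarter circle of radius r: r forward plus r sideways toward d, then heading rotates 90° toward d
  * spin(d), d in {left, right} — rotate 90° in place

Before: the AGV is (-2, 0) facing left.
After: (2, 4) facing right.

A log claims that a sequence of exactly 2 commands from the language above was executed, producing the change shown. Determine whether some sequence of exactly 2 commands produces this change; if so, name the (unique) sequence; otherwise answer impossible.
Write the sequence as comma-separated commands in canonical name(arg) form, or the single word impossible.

spin(right), arc(right, 4)

key: running arc(right, 4) before spin(right) would end elsewhere — order is forced
initial: (-2, 0) facing left
t=1 spin(right) ⇒ (-2, 0) facing up
t=2 arc(right, 4) ⇒ (2, 4) facing right
no rival 2-sequence matches.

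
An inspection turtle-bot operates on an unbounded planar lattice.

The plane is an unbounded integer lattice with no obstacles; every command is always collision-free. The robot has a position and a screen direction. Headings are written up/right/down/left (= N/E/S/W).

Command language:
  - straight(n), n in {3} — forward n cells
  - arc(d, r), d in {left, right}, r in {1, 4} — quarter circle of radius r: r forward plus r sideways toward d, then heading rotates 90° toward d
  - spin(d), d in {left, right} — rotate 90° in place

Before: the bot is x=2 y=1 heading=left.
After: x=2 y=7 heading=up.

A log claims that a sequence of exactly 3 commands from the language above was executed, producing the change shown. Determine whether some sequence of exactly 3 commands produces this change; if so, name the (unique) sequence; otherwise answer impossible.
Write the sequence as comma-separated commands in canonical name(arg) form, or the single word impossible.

key: order matters: swapping spin(right) and straight(3) lands elsewhere
start: x=2 y=1 heading=left
[1] after spin(right): x=2 y=1 heading=up
[2] after straight(3): x=2 y=4 heading=up
[3] after straight(3): x=2 y=7 heading=up
all 343 alternatives checked — unique.

spin(right), straight(3), straight(3)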